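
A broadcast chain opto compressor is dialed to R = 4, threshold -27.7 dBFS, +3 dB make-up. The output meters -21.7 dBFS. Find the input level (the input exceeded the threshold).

-15.7 dBFS

Before make-up, the level was -21.7 − 3 = -24.7 dBFS.
Post-compression overshoot = -24.7 − (-27.7) = 3 dB.
Undo the ratio: input overshoot = 3 × 4 = 12 dB, giving input = -15.7 dBFS.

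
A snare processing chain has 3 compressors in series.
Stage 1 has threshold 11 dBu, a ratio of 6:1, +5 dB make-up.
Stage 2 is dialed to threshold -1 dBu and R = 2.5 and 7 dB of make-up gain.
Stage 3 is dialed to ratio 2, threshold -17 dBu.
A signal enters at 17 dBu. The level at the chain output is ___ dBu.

-1.9 dBu

Stage 1: 17 dBu is 6 dB over 11 dBu; at 6:1 that becomes 1 dB over, giving 12 dBu; +5 dB make-up → 17 dBu.
Stage 2: 17 dBu is 18 dB over -1 dBu; at 2.5:1 that becomes 7.2 dB over, giving 6.2 dBu; +7 dB make-up → 13.2 dBu.
Stage 3: overshoot 30.2 dB → 30.2/2 = 15.1 dB → -1.9 dBu.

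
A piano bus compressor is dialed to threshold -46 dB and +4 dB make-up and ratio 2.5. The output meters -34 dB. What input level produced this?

Before make-up, the level was -34 − 4 = -38 dB.
That's 8 dB above the -46 dB threshold.
Before 2.5:1 compression the overshoot was 8 × 2.5 = 20 dB, so input = -46 + 20 = -26 dB.

-26 dB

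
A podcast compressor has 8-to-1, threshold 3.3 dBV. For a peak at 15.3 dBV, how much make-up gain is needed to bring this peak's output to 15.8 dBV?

11 dB

Without make-up, output = threshold + overshoot/8 = 3.3 + 1.5 = 4.8 dBV.
Gap to target: 11 dB.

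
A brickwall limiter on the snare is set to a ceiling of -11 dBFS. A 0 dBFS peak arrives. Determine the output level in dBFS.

-11 dBFS

At ∞:1, everything above -11 dBFS is held at the ceiling.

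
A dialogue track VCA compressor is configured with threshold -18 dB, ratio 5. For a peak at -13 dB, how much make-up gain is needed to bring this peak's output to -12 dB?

The peak compresses to -18 + 5/5 = -17 dB.
To reach -12 dB requires -12 − (-17) = 5 dB of make-up.

5 dB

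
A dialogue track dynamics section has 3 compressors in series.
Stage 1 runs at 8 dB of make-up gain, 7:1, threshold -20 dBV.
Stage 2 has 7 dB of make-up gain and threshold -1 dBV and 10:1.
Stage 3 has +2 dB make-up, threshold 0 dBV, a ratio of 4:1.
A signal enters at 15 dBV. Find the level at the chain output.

2 dBV

Stage 1: overshoot 35 dB → 35/7 = 5 dB → -15 dBV; +8 dB make-up → -7 dBV.
Stage 2: below threshold (-7 ≤ -1); passes unchanged; make-up brings it to 0 dBV.
Stage 3: below threshold (0 ≤ 0); passes unchanged; make-up brings it to 2 dBV.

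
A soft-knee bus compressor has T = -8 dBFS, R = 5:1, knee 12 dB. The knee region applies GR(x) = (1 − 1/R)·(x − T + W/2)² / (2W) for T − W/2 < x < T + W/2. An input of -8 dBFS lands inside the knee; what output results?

x − T + W/2 = -8 − (-8) + 6 = 6.
GR = (1 − 1/5) × 6² / 24 = 0.8 × 36 / 24 = 1.2 dB.
Output = -8 − 1.2 = -9.2 dBFS.

-9.2 dBFS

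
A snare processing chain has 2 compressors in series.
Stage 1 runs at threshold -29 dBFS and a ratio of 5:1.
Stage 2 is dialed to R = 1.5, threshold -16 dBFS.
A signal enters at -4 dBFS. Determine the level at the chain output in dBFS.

Stage 1: 25 dB above -29 dBFS, reduced 5:1 to 5 dB above → -24 dBFS.
Stage 2: -24 dBFS is at or below the -16 dBFS threshold — no compression; output -24 dBFS.

-24 dBFS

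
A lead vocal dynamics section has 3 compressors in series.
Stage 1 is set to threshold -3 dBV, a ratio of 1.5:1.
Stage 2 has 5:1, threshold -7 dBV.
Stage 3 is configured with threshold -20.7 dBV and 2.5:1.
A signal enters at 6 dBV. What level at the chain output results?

-14.42 dBV

Stage 1: 9 dB above -3 dBV, reduced 1.5:1 to 6 dB above → 3 dBV.
Stage 2: overshoot 10 dB → 10/5 = 2 dB → -5 dBV.
Stage 3: overshoot 15.7 dB → 15.7/2.5 = 6.28 dB → -14.42 dBV.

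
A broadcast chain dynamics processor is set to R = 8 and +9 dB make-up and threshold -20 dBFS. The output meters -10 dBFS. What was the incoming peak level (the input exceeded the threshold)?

Before make-up, the level was -10 − 9 = -19 dBFS.
That's 1 dB above the -20 dBFS threshold.
Undo the ratio: input overshoot = 1 × 8 = 8 dB, giving input = -12 dBFS.

-12 dBFS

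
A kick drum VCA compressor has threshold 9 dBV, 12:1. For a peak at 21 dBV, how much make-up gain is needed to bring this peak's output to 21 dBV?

The peak compresses to 9 + 12/12 = 10 dBV.
To reach 21 dBV requires 21 − 10 = 11 dB of make-up.

11 dB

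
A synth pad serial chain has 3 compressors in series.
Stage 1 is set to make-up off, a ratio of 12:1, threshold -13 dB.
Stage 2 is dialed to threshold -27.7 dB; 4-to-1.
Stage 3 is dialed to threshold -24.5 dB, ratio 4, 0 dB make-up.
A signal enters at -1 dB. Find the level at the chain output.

-24.31875 dB

Stage 1: -1 dB is 12 dB over -13 dB; at 12:1 that becomes 1 dB over, giving -12 dB.
Stage 2: overshoot 15.7 dB → 15.7/4 = 3.925 dB → -23.775 dB.
Stage 3: 0.725 dB above -24.5 dB, reduced 4:1 to 0.18125 dB above → -24.31875 dB.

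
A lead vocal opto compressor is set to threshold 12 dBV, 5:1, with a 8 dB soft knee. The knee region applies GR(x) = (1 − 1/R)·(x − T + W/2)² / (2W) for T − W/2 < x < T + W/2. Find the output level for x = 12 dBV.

x − T + W/2 = 12 − 12 + 4 = 4.
GR = (1 − 1/5) × 4² / 16 = 0.8 × 16 / 16 = 0.8 dB.
Output = 12 − 0.8 = 11.2 dBV.

11.2 dBV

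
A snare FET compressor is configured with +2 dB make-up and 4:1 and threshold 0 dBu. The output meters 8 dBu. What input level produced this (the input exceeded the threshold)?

24 dBu

Before make-up, the level was 8 − 2 = 6 dBu.
That's 6 dB above the 0 dBu threshold.
Undo the ratio: input overshoot = 6 × 4 = 24 dB, giving input = 24 dBu.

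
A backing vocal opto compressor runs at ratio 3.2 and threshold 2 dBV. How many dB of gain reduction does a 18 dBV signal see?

11 dB

The signal is 16 dB above threshold.
At 3.2:1, output sits 16/3.2 = 5 dB above threshold.
So the signal is attenuated by 16 − 5 = 11 dB.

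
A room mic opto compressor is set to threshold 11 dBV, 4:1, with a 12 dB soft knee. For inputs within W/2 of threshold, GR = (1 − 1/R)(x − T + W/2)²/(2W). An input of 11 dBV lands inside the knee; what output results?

x − T + W/2 = 11 − 11 + 6 = 6.
GR = (1 − 1/4) × 6² / 24 = 0.75 × 36 / 24 = 1.125 dB.
Output = 11 − 1.125 = 9.875 dBV.

9.875 dBV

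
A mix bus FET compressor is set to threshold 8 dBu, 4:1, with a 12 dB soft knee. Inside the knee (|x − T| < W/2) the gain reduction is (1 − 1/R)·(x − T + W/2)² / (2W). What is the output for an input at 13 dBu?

9.21875 dBu

x − T + W/2 = 13 − 8 + 6 = 11.
GR = (1 − 1/4) × 11² / 24 = 0.75 × 121 / 24 = 3.78125 dB.
Output = 13 − 3.78125 = 9.21875 dBu.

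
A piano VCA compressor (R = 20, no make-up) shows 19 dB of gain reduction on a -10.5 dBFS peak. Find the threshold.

-30.5 dBFS

Input is 20 dB above T (since output overshoot × R = input overshoot: (-29.5 − T)·20 = -10.5 − T gives T = -30.5 dBFS).
Check: -30.5 + (-10.5 − (-30.5))/20 = -30.5 + 1 = -29.5 dBFS. ✓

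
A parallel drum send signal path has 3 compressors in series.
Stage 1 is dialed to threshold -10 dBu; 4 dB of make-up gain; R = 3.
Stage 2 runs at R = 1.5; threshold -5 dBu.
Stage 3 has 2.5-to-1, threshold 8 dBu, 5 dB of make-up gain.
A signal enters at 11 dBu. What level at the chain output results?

4 dBu

Stage 1: overshoot 21 dB → 21/3 = 7 dB → -3 dBu; +4 dB make-up → 1 dBu.
Stage 2: overshoot 6 dB → 6/1.5 = 4 dB → -1 dBu.
Stage 3: below threshold (-1 ≤ 8); passes unchanged; make-up brings it to 4 dBu.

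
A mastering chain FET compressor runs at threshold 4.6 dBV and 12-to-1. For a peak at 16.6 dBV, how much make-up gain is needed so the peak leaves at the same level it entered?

The peak compresses to 4.6 + 12/12 = 5.6 dBV.
To reach 16.6 dBV requires 16.6 − 5.6 = 11 dB of make-up.

11 dB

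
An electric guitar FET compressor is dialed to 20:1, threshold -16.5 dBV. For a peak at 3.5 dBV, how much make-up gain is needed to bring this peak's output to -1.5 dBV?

14 dB

The peak compresses to -16.5 + 20/20 = -15.5 dBV.
To reach -1.5 dBV requires -1.5 − (-15.5) = 14 dB of make-up.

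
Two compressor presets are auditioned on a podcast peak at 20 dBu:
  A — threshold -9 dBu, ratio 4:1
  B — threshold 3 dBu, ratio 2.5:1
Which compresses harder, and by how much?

A, by 11.55 dB

A: 29 dB over, compressed to 7.25 dB over, so 21.75 dB of GR.
B: 17 dB over, compressed to 6.8 dB over, so 10.2 dB of GR.
A reduces 11.55 dB more.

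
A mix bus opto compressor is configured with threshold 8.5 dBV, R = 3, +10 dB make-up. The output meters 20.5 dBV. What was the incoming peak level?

14.5 dBV

Remove make-up: 20.5 − 10 = 10.5 dBV.
Post-compression overshoot = 10.5 − 8.5 = 2 dB.
Undo the ratio: input overshoot = 2 × 3 = 6 dB, giving input = 14.5 dBV.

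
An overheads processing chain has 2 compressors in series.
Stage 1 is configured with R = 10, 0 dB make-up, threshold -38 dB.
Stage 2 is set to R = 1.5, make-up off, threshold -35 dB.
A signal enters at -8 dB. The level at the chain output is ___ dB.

Stage 1: 30 dB above -38 dB, reduced 10:1 to 3 dB above → -35 dB.
Stage 2: below threshold (-35 ≤ -35); passes unchanged; output -35 dB.

-35 dB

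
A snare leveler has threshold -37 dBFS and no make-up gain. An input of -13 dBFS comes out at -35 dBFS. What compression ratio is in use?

Input overshoot = -13 − (-37) = 24 dB; output overshoot = -35 − (-37) = 2 dB.
Ratio = 24 / 2 = 12.

12:1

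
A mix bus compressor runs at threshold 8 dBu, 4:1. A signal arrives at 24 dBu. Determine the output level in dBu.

24 dBu sits 16 dB over threshold.
The 16 dB excess becomes 4 dB after 4:1 reduction.
Output = 8 + 4 = 12 dBu.

12 dBu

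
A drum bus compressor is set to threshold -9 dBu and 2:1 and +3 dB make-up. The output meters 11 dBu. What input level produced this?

Before make-up, the level was 11 − 3 = 8 dBu.
That's 17 dB above the -9 dBu threshold.
Before 2:1 compression the overshoot was 17 × 2 = 34 dB, so input = -9 + 34 = 25 dBu.

25 dBu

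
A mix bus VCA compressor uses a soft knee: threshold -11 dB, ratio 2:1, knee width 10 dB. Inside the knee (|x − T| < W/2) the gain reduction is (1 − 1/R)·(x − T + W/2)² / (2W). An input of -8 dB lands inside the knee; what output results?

x − T + W/2 = -8 − (-11) + 5 = 8.
GR = (1 − 1/2) × 8² / 20 = 0.5 × 64 / 20 = 1.6 dB.
Output = -8 − 1.6 = -9.6 dB.

-9.6 dB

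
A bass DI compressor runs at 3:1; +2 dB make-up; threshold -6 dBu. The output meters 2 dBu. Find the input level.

Stripping the +2 dB make-up gives 0 dBu at the gain stage.
The compressed level sits 0 − (-6) = 6 dB over threshold.
Input overshoot = R × output overshoot = 18 dB → input = -6 + 18 = 12 dBu.

12 dBu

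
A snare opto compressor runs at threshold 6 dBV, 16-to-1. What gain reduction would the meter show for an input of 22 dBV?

15 dB

The signal is 16 dB above threshold.
At 16:1, output sits 16/16 = 1 dB above threshold.
GR = overshoot in − overshoot out = 16 − 1 = 15 dB.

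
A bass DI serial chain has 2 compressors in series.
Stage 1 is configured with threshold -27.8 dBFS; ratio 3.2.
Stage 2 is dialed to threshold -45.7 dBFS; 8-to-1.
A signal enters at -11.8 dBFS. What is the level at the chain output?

Stage 1: 16 dB above -27.8 dBFS, reduced 3.2:1 to 5 dB above → -22.8 dBFS.
Stage 2: 22.9 dB above -45.7 dBFS, reduced 8:1 to 2.8625 dB above → -42.8375 dBFS.

-42.8375 dBFS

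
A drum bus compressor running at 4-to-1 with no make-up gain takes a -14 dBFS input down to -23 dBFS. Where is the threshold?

Gain reduction = -14 − (-23) = 9 dB; output overshoot = GR / (R − 1) = 9 / 3 = 3 dB.
Threshold = output − output overshoot = -23 − 3 = -26 dBFS.

-26 dBFS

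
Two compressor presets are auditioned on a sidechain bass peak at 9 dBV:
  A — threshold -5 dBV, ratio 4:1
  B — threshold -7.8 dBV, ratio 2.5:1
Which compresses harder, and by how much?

A, by 0.42 dB

A: overshoot 14 dB → output overshoot 3.5 dB → GR 10.5 dB.
B: overshoot 16.8 dB → output overshoot 6.72 dB → GR 10.08 dB.
A applies 0.42 dB more gain reduction.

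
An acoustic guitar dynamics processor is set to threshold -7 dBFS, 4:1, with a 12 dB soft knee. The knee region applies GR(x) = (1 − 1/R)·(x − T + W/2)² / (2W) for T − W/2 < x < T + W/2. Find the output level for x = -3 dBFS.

-6.125 dBFS

x − T + W/2 = -3 − (-7) + 6 = 10.
GR = (1 − 1/4) × 10² / 24 = 0.75 × 100 / 24 = 3.125 dB.
Output = -3 − 3.125 = -6.125 dBFS.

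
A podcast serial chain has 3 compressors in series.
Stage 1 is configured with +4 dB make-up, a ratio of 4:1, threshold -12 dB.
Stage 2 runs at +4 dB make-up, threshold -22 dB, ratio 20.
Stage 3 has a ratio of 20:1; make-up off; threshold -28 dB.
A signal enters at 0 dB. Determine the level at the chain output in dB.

Stage 1: overshoot 12 dB → 12/4 = 3 dB → -9 dB; +4 dB make-up → -5 dB.
Stage 2: 17 dB above -22 dB, reduced 20:1 to 0.85 dB above → -21.15 dB; +4 dB make-up → -17.15 dB.
Stage 3: -17.15 dB is 10.85 dB over -28 dB; at 20:1 that becomes 0.5425 dB over, giving -27.4575 dB.

-27.4575 dB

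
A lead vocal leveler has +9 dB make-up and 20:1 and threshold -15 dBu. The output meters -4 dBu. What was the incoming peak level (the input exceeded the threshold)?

Stripping the +9 dB make-up gives -13 dBu at the gain stage.
The compressed level sits -13 − (-15) = 2 dB over threshold.
Input overshoot = R × output overshoot = 40 dB → input = -15 + 40 = 25 dBu.

25 dBu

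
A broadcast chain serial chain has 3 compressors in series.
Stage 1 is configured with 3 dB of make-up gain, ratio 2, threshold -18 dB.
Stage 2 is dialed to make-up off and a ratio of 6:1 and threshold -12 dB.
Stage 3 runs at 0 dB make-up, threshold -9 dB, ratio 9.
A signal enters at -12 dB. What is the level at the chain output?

Stage 1: -12 dB is 6 dB over -18 dB; at 2:1 that becomes 3 dB over, giving -15 dB; +3 dB make-up → -12 dB.
Stage 2: below threshold (-12 ≤ -12); passes unchanged; output -12 dB.
Stage 3: -12 dB ≤ -9 dB, so stage 3 doesn't engage; output -12 dB.

-12 dB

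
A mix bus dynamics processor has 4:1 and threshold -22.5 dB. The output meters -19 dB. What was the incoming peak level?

-8.5 dB

The compressed level sits -19 − (-22.5) = 3.5 dB over threshold.
Before 4:1 compression the overshoot was 3.5 × 4 = 14 dB, so input = -22.5 + 14 = -8.5 dB.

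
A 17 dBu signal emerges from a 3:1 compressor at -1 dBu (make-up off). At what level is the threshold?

-10 dBu

Gain reduction = 17 − (-1) = 18 dB; output overshoot = GR / (R − 1) = 18 / 2 = 9 dB.
Threshold = output − output overshoot = -1 − 9 = -10 dBu.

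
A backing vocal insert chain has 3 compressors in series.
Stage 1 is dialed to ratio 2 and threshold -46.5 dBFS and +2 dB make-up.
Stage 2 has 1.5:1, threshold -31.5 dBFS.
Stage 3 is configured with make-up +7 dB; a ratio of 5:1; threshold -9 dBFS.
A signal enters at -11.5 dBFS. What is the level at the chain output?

Stage 1: 35 dB above -46.5 dBFS, reduced 2:1 to 17.5 dB above → -29 dBFS; +2 dB make-up → -27 dBFS.
Stage 2: 4.5 dB above -31.5 dBFS, reduced 1.5:1 to 3 dB above → -28.5 dBFS.
Stage 3: -28.5 dBFS ≤ -9 dBFS, so stage 3 doesn't engage; make-up brings it to -21.5 dBFS.

-21.5 dBFS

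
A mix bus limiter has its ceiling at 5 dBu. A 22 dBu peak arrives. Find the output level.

5 dBu

A brickwall limiter is an ∞:1 compressor: any input above the ceiling is clamped to 5 dBu.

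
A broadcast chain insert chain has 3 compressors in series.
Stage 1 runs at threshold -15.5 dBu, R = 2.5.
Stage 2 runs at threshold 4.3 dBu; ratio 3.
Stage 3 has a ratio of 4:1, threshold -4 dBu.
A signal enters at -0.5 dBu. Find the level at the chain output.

Stage 1: -0.5 dBu is 15 dB over -15.5 dBu; at 2.5:1 that becomes 6 dB over, giving -9.5 dBu.
Stage 2: -9.5 dBu is at or below the 4.3 dBu threshold — no compression; output -9.5 dBu.
Stage 3: -9.5 dBu is at or below the -4 dBu threshold — no compression; output -9.5 dBu.

-9.5 dBu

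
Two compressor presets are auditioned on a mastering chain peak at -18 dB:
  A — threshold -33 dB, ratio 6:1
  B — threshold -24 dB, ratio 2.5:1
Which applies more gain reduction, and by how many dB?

A, by 8.9 dB

A: overshoot 15 dB → output overshoot 2.5 dB → GR 12.5 dB.
B: overshoot 6 dB → output overshoot 2.4 dB → GR 3.6 dB.
A applies 8.9 dB more gain reduction.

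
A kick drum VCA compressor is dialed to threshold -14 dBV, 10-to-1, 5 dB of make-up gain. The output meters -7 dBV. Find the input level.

Remove make-up: -7 − 5 = -12 dBV.
That's 2 dB above the -14 dBV threshold.
Before 10:1 compression the overshoot was 2 × 10 = 20 dB, so input = -14 + 20 = 6 dBV.

6 dBV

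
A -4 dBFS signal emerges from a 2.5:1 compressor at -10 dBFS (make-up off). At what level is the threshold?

Gain reduction = -4 − (-10) = 6 dB; output overshoot = GR / (R − 1) = 6 / 1.5 = 4 dB.
Threshold = output − output overshoot = -10 − 4 = -14 dBFS.

-14 dBFS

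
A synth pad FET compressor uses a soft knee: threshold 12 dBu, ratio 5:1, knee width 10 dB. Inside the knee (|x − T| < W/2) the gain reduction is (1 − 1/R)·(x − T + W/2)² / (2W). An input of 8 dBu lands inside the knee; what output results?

x − T + W/2 = 8 − 12 + 5 = 1.
GR = (1 − 1/5) × 1² / 20 = 0.8 × 1 / 20 = 0.04 dB.
Output = 8 − 0.04 = 7.96 dBu.

7.96 dBu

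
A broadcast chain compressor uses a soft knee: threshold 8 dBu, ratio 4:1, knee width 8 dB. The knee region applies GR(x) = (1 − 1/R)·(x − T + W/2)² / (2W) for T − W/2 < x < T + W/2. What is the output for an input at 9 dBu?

7.828125 dBu

x − T + W/2 = 9 − 8 + 4 = 5.
GR = (1 − 1/4) × 5² / 16 = 0.75 × 25 / 16 = 1.171875 dB.
Output = 9 − 1.171875 = 7.828125 dBu.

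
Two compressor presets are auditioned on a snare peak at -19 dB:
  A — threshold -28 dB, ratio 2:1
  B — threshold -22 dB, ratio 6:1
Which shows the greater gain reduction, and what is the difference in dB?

A: overshoot 9 dB → output overshoot 4.5 dB → GR 4.5 dB.
B: overshoot 3 dB → output overshoot 0.5 dB → GR 2.5 dB.
A applies 2 dB more gain reduction.

A, by 2 dB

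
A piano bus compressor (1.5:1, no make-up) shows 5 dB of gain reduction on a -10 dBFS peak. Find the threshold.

-25 dBFS

Let T be the threshold. Output overshoot = (input overshoot)/R, so -15 − T = (-10 − T)/1.5.
1.5·(-15 − T) = -10 − T → 0.5·T = -22.5 − (-10) = -12.5.
T = -12.5/0.5 = -25 dBFS.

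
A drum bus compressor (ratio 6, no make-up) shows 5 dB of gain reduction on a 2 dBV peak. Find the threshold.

-4 dBV

Let T be the threshold. Output overshoot = (input overshoot)/R, so -3 − T = (2 − T)/6.
6·(-3 − T) = 2 − T → 5·T = -18 − 2 = -20.
T = -20/5 = -4 dBV.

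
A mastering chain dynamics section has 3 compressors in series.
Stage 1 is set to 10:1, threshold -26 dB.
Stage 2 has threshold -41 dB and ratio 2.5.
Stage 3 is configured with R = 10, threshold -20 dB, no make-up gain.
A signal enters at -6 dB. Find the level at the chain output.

Stage 1: 20 dB above -26 dB, reduced 10:1 to 2 dB above → -24 dB.
Stage 2: 17 dB above -41 dB, reduced 2.5:1 to 6.8 dB above → -34.2 dB.
Stage 3: below threshold (-34.2 ≤ -20); passes unchanged; output -34.2 dB.

-34.2 dB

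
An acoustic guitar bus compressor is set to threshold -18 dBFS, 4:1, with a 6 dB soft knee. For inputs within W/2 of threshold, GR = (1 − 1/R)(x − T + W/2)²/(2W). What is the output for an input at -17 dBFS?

x − T + W/2 = -17 − (-18) + 3 = 4.
GR = (1 − 1/4) × 4² / 12 = 0.75 × 16 / 12 = 1 dB.
Output = -17 − 1 = -18 dBFS.

-18 dBFS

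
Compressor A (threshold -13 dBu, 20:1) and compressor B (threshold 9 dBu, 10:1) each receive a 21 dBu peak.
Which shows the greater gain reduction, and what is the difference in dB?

A, by 21.5 dB

A: 34 dB over, compressed to 1.7 dB over, so 32.3 dB of GR.
B: 12 dB over, compressed to 1.2 dB over, so 10.8 dB of GR.
A applies 21.5 dB more gain reduction.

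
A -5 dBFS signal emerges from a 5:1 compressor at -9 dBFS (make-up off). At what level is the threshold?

-10 dBFS

Gain reduction = -5 − (-9) = 4 dB; output overshoot = GR / (R − 1) = 4 / 4 = 1 dB.
Threshold = output − output overshoot = -9 − 1 = -10 dBFS.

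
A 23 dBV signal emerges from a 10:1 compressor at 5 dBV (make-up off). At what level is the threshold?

3 dBV

Gain reduction = 23 − 5 = 18 dB; output overshoot = GR / (R − 1) = 18 / 9 = 2 dB.
Threshold = output − output overshoot = 5 − 2 = 3 dBV.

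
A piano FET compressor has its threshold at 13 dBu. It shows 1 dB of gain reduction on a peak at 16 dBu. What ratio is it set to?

1.5:1

Input overshoot = 16 − 13 = 3 dB.
Output overshoot = 3 − 1 = 2 dB.
Ratio = input overshoot / output overshoot = 3 / 2 = 1.5.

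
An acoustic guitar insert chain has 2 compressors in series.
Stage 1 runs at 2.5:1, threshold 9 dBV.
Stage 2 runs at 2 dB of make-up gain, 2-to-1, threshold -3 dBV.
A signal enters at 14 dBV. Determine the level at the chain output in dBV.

6 dBV

Stage 1: 5 dB above 9 dBV, reduced 2.5:1 to 2 dB above → 11 dBV.
Stage 2: overshoot 14 dB → 14/2 = 7 dB → 4 dBV; +2 dB make-up → 6 dBV.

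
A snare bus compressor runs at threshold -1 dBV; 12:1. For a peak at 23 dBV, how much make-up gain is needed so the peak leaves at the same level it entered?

Overshoot 24 dB → 24/12 = 2 dB after compression, so the compressed level is -1 + 2 = 1 dBV.
Make-up = target − compressed = 23 − 1 = 22 dB.

22 dB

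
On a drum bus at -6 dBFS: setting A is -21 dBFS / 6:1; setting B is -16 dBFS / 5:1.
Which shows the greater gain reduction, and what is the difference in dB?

A, by 4.5 dB

A: GR = 15 − 15/6 = 12.5 dB.
B: GR = 10 − 10/5 = 8 dB.
A applies 4.5 dB more gain reduction.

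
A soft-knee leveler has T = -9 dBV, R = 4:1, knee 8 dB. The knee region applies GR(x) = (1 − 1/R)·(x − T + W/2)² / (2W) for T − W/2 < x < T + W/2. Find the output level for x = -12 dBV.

-12.046875 dBV

x − T + W/2 = -12 − (-9) + 4 = 1.
GR = (1 − 1/4) × 1² / 16 = 0.75 × 1 / 16 = 0.046875 dB.
Output = -12 − 0.046875 = -12.046875 dBV.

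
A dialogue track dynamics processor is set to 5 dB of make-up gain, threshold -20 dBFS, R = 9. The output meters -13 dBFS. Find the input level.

Remove make-up: -13 − 5 = -18 dBFS.
Post-compression overshoot = -18 − (-20) = 2 dB.
Input overshoot = R × output overshoot = 18 dB → input = -20 + 18 = -2 dBFS.

-2 dBFS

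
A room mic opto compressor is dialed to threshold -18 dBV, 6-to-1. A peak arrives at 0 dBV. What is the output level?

Overshoot: 0 − (-18) = 18 dB.
The 18 dB excess becomes 3 dB after 6:1 reduction.
So the level is -18 + 3 = -15 dBV.

-15 dBV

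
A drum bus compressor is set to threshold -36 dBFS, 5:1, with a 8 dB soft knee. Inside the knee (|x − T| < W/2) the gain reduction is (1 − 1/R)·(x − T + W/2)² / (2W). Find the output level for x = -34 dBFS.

-35.8 dBFS

x − T + W/2 = -34 − (-36) + 4 = 6.
GR = (1 − 1/5) × 6² / 16 = 0.8 × 36 / 16 = 1.8 dB.
Output = -34 − 1.8 = -35.8 dBFS.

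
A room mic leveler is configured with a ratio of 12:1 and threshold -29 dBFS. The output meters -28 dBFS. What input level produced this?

The compressed level sits -28 − (-29) = 1 dB over threshold.
Undo the ratio: input overshoot = 1 × 12 = 12 dB, giving input = -17 dBFS.

-17 dBFS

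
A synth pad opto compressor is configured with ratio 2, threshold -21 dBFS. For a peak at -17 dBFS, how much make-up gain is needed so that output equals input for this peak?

Without make-up, output = threshold + overshoot/2 = -21 + 2 = -19 dBFS.
Gap to target: 2 dB.

2 dB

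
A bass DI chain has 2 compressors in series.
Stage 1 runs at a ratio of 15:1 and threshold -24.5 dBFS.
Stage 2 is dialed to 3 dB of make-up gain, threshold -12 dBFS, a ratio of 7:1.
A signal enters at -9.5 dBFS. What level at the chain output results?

Stage 1: 15 dB above -24.5 dBFS, reduced 15:1 to 1 dB above → -23.5 dBFS.
Stage 2: -23.5 dBFS ≤ -12 dBFS, so stage 2 doesn't engage; make-up brings it to -20.5 dBFS.

-20.5 dBFS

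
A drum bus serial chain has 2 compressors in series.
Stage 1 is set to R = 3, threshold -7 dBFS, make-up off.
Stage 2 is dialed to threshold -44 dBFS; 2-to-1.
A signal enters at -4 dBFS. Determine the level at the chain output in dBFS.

-25 dBFS

Stage 1: overshoot 3 dB → 3/3 = 1 dB → -6 dBFS.
Stage 2: overshoot 38 dB → 38/2 = 19 dB → -25 dBFS.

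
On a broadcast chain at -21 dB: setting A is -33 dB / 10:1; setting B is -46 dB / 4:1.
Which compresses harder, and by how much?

B, by 7.95 dB

A: GR = 12 − 12/10 = 10.8 dB.
B: GR = 25 − 25/4 = 18.75 dB.
Difference: 7.95 dB in favour of B.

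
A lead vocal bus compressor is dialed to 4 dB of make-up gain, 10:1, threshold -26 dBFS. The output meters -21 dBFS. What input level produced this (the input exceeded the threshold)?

Before make-up, the level was -21 − 4 = -25 dBFS.
Post-compression overshoot = -25 − (-26) = 1 dB.
Undo the ratio: input overshoot = 1 × 10 = 10 dB, giving input = -16 dBFS.

-16 dBFS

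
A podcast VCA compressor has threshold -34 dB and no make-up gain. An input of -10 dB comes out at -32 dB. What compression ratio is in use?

Input overshoot = -10 − (-34) = 24 dB; output overshoot = -32 − (-34) = 2 dB.
Ratio = 24 / 2 = 12.

12:1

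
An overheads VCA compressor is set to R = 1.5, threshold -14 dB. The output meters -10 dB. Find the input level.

-8 dB

That's 4 dB above the -14 dB threshold.
Before 1.5:1 compression the overshoot was 4 × 1.5 = 6 dB, so input = -14 + 6 = -8 dB.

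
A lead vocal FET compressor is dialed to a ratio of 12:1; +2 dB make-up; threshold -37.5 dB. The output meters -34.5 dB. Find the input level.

-25.5 dB

Before make-up, the level was -34.5 − 2 = -36.5 dB.
The compressed level sits -36.5 − (-37.5) = 1 dB over threshold.
Before 12:1 compression the overshoot was 1 × 12 = 12 dB, so input = -37.5 + 12 = -25.5 dB.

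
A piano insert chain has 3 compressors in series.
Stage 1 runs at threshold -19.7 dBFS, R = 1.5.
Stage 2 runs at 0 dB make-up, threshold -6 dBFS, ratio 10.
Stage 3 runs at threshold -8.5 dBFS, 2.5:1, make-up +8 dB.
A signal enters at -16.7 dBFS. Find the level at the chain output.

Stage 1: -16.7 dBFS is 3 dB over -19.7 dBFS; at 1.5:1 that becomes 2 dB over, giving -17.7 dBFS.
Stage 2: -17.7 dBFS ≤ -6 dBFS, so stage 2 doesn't engage; output -17.7 dBFS.
Stage 3: -17.7 dBFS ≤ -8.5 dBFS, so stage 3 doesn't engage; make-up brings it to -9.7 dBFS.

-9.7 dBFS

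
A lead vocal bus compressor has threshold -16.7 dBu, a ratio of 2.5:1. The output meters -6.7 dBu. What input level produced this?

That's 10 dB above the -16.7 dBu threshold.
Before 2.5:1 compression the overshoot was 10 × 2.5 = 25 dB, so input = -16.7 + 25 = 8.3 dBu.

8.3 dBu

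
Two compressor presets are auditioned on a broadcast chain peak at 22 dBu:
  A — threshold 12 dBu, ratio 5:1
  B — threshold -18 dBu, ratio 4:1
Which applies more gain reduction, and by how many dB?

A: overshoot 10 dB → output overshoot 2 dB → GR 8 dB.
B: overshoot 40 dB → output overshoot 10 dB → GR 30 dB.
B reduces 22 dB more.

B, by 22 dB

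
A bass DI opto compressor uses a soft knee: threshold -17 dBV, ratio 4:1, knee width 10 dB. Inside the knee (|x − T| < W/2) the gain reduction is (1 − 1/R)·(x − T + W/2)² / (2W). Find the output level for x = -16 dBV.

x − T + W/2 = -16 − (-17) + 5 = 6.
GR = (1 − 1/4) × 6² / 20 = 0.75 × 36 / 20 = 1.35 dB.
Output = -16 − 1.35 = -17.35 dBV.

-17.35 dBV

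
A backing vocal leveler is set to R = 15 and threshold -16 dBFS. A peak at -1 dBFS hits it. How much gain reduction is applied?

14 dB

Overshoot = -1 − (-16) = 15 dB.
At 15:1, output sits 15/15 = 1 dB above threshold.
So the signal is attenuated by 15 − 1 = 14 dB.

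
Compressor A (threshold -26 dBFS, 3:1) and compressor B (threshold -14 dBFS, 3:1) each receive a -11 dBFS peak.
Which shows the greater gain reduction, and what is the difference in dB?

A: 15 dB over, compressed to 5 dB over, so 10 dB of GR.
B: 3 dB over, compressed to 1 dB over, so 2 dB of GR.
A applies 8 dB more gain reduction.

A, by 8 dB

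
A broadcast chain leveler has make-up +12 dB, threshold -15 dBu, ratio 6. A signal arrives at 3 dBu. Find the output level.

0 dBu

The input is 18 dB above the -15 dBu threshold.
At 6:1 the overshoot is divided by 6, leaving 3 dB above threshold.
Output = -15 + 3 = -12 dBu; make-up adds 12 dB, giving 0 dBu.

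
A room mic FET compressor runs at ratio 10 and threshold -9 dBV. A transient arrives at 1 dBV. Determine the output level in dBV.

Overshoot: 1 − (-9) = 10 dB.
The 10 dB excess becomes 1 dB after 10:1 reduction.
Output = -9 + 1 = -8 dBV.

-8 dBV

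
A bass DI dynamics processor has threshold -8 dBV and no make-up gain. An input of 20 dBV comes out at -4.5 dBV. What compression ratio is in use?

Input overshoot = 20 − (-8) = 28 dB; output overshoot = -4.5 − (-8) = 3.5 dB.
Ratio = 28 / 3.5 = 8.

8:1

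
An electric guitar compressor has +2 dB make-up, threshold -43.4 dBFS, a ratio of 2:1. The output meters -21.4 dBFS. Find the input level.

-3.4 dBFS

Remove make-up: -21.4 − 2 = -23.4 dBFS.
Post-compression overshoot = -23.4 − (-43.4) = 20 dB.
Before 2:1 compression the overshoot was 20 × 2 = 40 dB, so input = -43.4 + 40 = -3.4 dBFS.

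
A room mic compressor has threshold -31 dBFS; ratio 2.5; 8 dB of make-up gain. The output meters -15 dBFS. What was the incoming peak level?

Remove make-up: -15 − 8 = -23 dBFS.
Post-compression overshoot = -23 − (-31) = 8 dB.
Before 2.5:1 compression the overshoot was 8 × 2.5 = 20 dB, so input = -31 + 20 = -11 dBFS.

-11 dBFS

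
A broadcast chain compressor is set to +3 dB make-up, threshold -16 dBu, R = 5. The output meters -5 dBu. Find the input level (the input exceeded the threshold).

24 dBu

Before make-up, the level was -5 − 3 = -8 dBu.
The compressed level sits -8 − (-16) = 8 dB over threshold.
Before 5:1 compression the overshoot was 8 × 5 = 40 dB, so input = -16 + 40 = 24 dBu.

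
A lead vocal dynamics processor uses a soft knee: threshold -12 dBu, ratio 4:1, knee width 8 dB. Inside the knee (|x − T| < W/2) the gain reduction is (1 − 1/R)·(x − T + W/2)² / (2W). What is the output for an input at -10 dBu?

x − T + W/2 = -10 − (-12) + 4 = 6.
GR = (1 − 1/4) × 6² / 16 = 0.75 × 36 / 16 = 1.6875 dB.
Output = -10 − 1.6875 = -11.6875 dBu.

-11.6875 dBu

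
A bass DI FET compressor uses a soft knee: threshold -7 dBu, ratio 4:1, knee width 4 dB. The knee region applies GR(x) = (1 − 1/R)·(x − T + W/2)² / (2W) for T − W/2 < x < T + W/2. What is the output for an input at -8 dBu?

x − T + W/2 = -8 − (-7) + 2 = 1.
GR = (1 − 1/4) × 1² / 8 = 0.75 × 1 / 8 = 0.09375 dB.
Output = -8 − 0.09375 = -8.09375 dBu.

-8.09375 dBu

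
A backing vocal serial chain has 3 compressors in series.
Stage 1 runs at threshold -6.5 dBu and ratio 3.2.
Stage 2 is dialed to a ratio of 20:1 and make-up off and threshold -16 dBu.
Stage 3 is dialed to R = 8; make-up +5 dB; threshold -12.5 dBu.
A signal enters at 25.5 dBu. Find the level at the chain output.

Stage 1: 32 dB above -6.5 dBu, reduced 3.2:1 to 10 dB above → 3.5 dBu.
Stage 2: overshoot 19.5 dB → 19.5/20 = 0.975 dB → -15.025 dBu.
Stage 3: -15.025 dBu ≤ -12.5 dBu, so stage 3 doesn't engage; make-up brings it to -10.025 dBu.

-10.025 dBu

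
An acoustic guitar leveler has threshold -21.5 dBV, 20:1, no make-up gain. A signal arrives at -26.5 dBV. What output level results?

-26.5 dBV is 5 dB below the -21.5 dBV threshold, so no gain reduction is applied.
Output = input = -26.5 dBV.

-26.5 dBV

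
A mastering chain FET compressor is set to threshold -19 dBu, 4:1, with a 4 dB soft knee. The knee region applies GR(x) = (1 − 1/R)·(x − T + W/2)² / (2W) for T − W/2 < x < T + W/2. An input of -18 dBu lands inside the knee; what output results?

-18.84375 dBu

x − T + W/2 = -18 − (-19) + 2 = 3.
GR = (1 − 1/4) × 3² / 8 = 0.75 × 9 / 8 = 0.84375 dB.
Output = -18 − 0.84375 = -18.84375 dBu.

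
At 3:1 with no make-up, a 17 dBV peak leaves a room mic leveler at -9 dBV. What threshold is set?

-22 dBV

Let T be the threshold. Output overshoot = (input overshoot)/R, so -9 − T = (17 − T)/3.
3·(-9 − T) = 17 − T → 2·T = -27 − 17 = -44.
T = -44/2 = -22 dBV.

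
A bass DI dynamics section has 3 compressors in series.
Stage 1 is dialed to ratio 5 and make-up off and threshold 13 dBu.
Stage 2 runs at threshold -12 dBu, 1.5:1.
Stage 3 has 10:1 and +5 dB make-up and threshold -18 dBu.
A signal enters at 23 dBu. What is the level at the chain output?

Stage 1: 10 dB above 13 dBu, reduced 5:1 to 2 dB above → 15 dBu.
Stage 2: 15 dBu is 27 dB over -12 dBu; at 1.5:1 that becomes 18 dB over, giving 6 dBu.
Stage 3: 6 dBu is 24 dB over -18 dBu; at 10:1 that becomes 2.4 dB over, giving -15.6 dBu; +5 dB make-up → -10.6 dBu.

-10.6 dBu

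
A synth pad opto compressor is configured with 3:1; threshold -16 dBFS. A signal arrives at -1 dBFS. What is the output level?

-11 dBFS

Overshoot: -1 − (-16) = 15 dB.
The 15 dB excess becomes 5 dB after 3:1 reduction.
Output = -16 + 5 = -11 dBFS.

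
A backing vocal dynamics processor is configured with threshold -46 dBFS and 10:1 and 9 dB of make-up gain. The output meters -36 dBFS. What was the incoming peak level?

Stripping the +9 dB make-up gives -45 dBFS at the gain stage.
Post-compression overshoot = -45 − (-46) = 1 dB.
Undo the ratio: input overshoot = 1 × 10 = 10 dB, giving input = -36 dBFS.

-36 dBFS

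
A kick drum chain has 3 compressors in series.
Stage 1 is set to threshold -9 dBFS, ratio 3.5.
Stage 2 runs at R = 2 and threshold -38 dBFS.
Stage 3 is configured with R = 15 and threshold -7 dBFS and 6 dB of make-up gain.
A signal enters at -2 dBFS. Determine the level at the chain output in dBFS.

-16.5 dBFS

Stage 1: 7 dB above -9 dBFS, reduced 3.5:1 to 2 dB above → -7 dBFS.
Stage 2: overshoot 31 dB → 31/2 = 15.5 dB → -22.5 dBFS.
Stage 3: below threshold (-22.5 ≤ -7); passes unchanged; make-up brings it to -16.5 dBFS.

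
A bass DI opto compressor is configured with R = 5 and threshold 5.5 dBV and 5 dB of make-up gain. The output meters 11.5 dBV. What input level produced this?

10.5 dBV

Remove make-up: 11.5 − 5 = 6.5 dBV.
The compressed level sits 6.5 − 5.5 = 1 dB over threshold.
Input overshoot = R × output overshoot = 5 dB → input = 5.5 + 5 = 10.5 dBV.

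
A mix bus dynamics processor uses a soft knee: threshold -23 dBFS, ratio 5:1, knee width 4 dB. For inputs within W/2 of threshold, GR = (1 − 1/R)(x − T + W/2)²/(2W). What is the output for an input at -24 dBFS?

x − T + W/2 = -24 − (-23) + 2 = 1.
GR = (1 − 1/5) × 1² / 8 = 0.8 × 1 / 8 = 0.1 dB.
Output = -24 − 0.1 = -24.1 dBFS.

-24.1 dBFS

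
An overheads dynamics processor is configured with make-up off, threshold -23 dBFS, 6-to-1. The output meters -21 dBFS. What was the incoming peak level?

-11 dBFS

The compressed level sits -21 − (-23) = 2 dB over threshold.
Before 6:1 compression the overshoot was 2 × 6 = 12 dB, so input = -23 + 12 = -11 dBFS.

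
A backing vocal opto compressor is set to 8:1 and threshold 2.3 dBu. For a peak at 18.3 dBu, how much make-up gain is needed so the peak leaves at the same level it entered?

14 dB

The peak compresses to 2.3 + 16/8 = 4.3 dBu.
To reach 18.3 dBu requires 18.3 − 4.3 = 14 dB of make-up.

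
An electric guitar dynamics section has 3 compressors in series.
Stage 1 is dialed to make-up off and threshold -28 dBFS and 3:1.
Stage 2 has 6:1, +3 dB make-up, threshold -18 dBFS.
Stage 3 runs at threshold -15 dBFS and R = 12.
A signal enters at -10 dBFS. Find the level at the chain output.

Stage 1: 18 dB above -28 dBFS, reduced 3:1 to 6 dB above → -22 dBFS.
Stage 2: below threshold (-22 ≤ -18); passes unchanged; make-up brings it to -19 dBFS.
Stage 3: -19 dBFS ≤ -15 dBFS, so stage 3 doesn't engage; output -19 dBFS.

-19 dBFS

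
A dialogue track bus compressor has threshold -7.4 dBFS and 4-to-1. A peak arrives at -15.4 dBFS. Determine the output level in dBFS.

-15.4 dBFS is 8 dB below the -7.4 dBFS threshold, so no gain reduction is applied.
Output = input = -15.4 dBFS.

-15.4 dBFS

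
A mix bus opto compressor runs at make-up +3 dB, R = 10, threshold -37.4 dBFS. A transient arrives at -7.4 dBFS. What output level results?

-7.4 dBFS sits 30 dB over threshold.
10:1 compression reduces that to 30/10 = 3 dB over.
So the level is -37.4 + 3 = -34.4 dBFS; make-up adds 3 dB, giving -31.4 dBFS.

-31.4 dBFS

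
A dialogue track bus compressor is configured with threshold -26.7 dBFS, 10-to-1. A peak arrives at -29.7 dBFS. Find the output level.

-29.7 dBFS

-29.7 dBFS is 3 dB below the -26.7 dBFS threshold, so no gain reduction is applied.
Output = input = -29.7 dBFS.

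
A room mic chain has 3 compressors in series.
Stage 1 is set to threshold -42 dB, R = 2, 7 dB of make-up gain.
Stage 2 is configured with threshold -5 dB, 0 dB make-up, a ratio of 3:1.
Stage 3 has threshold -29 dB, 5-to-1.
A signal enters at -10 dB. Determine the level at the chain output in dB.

-27 dB

Stage 1: -10 dB is 32 dB over -42 dB; at 2:1 that becomes 16 dB over, giving -26 dB; +7 dB make-up → -19 dB.
Stage 2: below threshold (-19 ≤ -5); passes unchanged; output -19 dB.
Stage 3: overshoot 10 dB → 10/5 = 2 dB → -27 dB.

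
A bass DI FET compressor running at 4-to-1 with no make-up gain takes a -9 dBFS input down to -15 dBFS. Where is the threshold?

Let T be the threshold. Output overshoot = (input overshoot)/R, so -15 − T = (-9 − T)/4.
4·(-15 − T) = -9 − T → 3·T = -60 − (-9) = -51.
T = -51/3 = -17 dBFS.

-17 dBFS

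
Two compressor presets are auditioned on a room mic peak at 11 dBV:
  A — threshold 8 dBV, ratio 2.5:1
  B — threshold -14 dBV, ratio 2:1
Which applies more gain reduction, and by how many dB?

B, by 10.7 dB

A: 3 dB over, compressed to 1.2 dB over, so 1.8 dB of GR.
B: 25 dB over, compressed to 12.5 dB over, so 12.5 dB of GR.
B applies 10.7 dB more gain reduction.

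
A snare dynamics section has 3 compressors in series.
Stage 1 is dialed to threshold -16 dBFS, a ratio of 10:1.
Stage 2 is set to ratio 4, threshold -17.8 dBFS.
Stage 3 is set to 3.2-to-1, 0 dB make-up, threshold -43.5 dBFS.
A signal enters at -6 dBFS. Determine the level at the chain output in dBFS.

Stage 1: overshoot 10 dB → 10/10 = 1 dB → -15 dBFS.
Stage 2: 2.8 dB above -17.8 dBFS, reduced 4:1 to 0.7 dB above → -17.1 dBFS.
Stage 3: -17.1 dBFS is 26.4 dB over -43.5 dBFS; at 3.2:1 that becomes 8.25 dB over, giving -35.25 dBFS.

-35.25 dBFS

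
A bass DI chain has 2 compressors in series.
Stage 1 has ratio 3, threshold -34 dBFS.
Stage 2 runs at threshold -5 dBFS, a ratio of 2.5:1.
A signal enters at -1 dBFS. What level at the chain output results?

-23 dBFS

Stage 1: 33 dB above -34 dBFS, reduced 3:1 to 11 dB above → -23 dBFS.
Stage 2: -23 dBFS ≤ -5 dBFS, so stage 2 doesn't engage; output -23 dBFS.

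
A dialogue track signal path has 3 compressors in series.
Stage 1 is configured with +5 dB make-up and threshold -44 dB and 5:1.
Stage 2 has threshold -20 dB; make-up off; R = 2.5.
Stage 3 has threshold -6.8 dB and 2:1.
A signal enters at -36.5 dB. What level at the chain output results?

Stage 1: 7.5 dB above -44 dB, reduced 5:1 to 1.5 dB above → -42.5 dB; +5 dB make-up → -37.5 dB.
Stage 2: -37.5 dB ≤ -20 dB, so stage 2 doesn't engage; output -37.5 dB.
Stage 3: -37.5 dB is at or below the -6.8 dB threshold — no compression; output -37.5 dB.

-37.5 dB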